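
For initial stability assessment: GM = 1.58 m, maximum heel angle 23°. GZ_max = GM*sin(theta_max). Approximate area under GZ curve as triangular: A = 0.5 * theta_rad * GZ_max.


Formula: GZ_max = GM * sin(theta); Area = 0.5 * theta_rad * GZ_max
Step 1 — GZ_max = 1.58 * sin(23°) = 1.58 * 0.390731 = 0.617355 m
Step 2 — theta_rad = 23 * pi/180 = 0.401426 rad
Step 3 — Area = 0.5 * 0.401426 * 0.617355 ≈ 0.12391 m·rad (5 s.f.)

0.12391 m·rad


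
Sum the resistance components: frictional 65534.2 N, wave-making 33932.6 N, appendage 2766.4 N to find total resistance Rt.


Formula: Rt = Rf + Rw + Ra
Substituting: Rt = 65534.2 + 33932.6 + 2766.4
Result: Rt = 102233.2 N

102233.2 N


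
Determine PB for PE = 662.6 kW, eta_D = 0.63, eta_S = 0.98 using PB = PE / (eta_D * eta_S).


Formula: PB = PE / (eta_D * eta_S)
Step 1 — combined efficiency = eta_D * eta_S = 0.63 * 0.98 = 0.6174
Step 2 — PB = 662.6 / 0.6174 ≈ 1073.2 kW (5 s.f.)

1073.2 kW


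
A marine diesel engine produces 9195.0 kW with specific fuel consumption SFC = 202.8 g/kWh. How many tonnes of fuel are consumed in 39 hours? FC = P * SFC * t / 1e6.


Formula: FC (tonnes) = P * SFC * t / 1,000,000
Step 1 — P * SFC * t = 9195.0 * 202.8 * 39 = 72725094.0 g
Step 2 — FC (tonnes) = 72725094.0 / 1,000,000 ≈ 72.725 tonnes (5 s.f.)

72.725 tonnes


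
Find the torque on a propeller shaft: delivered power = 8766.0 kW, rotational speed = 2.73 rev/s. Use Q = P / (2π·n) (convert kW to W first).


Formula: Q = P_W / (2 * pi * n)
Step 1 — P_W = 8766.0 kW * 1000 = 8766000.0 W
Step 2 — 2 * pi * n = 2 * pi * 2.73 = 17.153096
Step 3 — Q = 8766000.0 / 17.153096 ≈ 511040 N·m (5 s.f.)

511040 N·m


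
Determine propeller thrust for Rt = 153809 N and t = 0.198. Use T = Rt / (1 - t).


Formula: T = Rt / (1 - t)
Step 1 — (1 - t) = 1 - 0.198 = 0.802
Step 2 — T = 153809 / 0.802 ≈ 191780 N (5 s.f.)

191780 N


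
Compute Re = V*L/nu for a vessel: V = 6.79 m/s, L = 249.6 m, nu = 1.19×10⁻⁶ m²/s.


Formula: Re = V * L / nu
Step 1 — V * L = 6.79 * 249.6 = 1694.784 m^2/s
Step 2 — Re = 1694.784 / 1.19e-6 = 1.42e+09

1.42e+09


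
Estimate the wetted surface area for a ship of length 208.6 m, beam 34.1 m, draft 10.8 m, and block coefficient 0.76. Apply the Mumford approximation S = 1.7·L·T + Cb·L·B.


Formula: S = 1.7*L*T + V/T with V = Cb*L*B*T, i.e. S = L * (1.7*T + Cb*B)
Step 1 — 1.7*T = 1.7 * 10.8 = 18.36 m
Step 2 — Cb*B = 0.76 * 34.1 = 25.916 m
Step 3 — 1.7*T + Cb*B = 18.36 + 25.916 = 44.276 m
Step 4 — S = 208.6 * 44.276 ≈ 9236.0 m^2 (5 s.f.)

9236.0 m^2


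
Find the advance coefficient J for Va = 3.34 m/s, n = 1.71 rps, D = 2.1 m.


Formula: J = Va / (n * D)
Step 1 — n * D = 1.71 * 2.1 = 3.591
Step 2 — J = 3.34 / 3.591 ≈ 0.93010 (5 s.f.)

0.93010


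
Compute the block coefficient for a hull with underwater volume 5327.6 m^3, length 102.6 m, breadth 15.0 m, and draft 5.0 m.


Formula: Cb = V / (L * B * T)
Step 1 — L * B * T = 102.6 * 15.0 * 5.0 = 7695.0 m^3
Step 2 — Cb = 5327.6 / 7695.0 ≈ 0.69235 (5 s.f.)

0.69235


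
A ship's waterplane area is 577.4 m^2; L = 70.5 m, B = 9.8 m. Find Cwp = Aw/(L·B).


Formula: Cwp = Aw / (L * B)
Step 1 — L * B = 70.5 * 9.8 = 690.9 m^2
Step 2 — Cwp = 577.4 / 690.9 ≈ 0.83572 (5 s.f.)

0.83572


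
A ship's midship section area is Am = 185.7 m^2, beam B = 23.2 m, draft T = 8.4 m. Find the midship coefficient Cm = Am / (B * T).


Formula: Cm = Am / (B * T)
Step 1 — B * T = 23.2 * 8.4 = 194.88 m^2
Step 2 — Cm = 185.7 / 194.88 ≈ 0.95289 (5 s.f.)

0.95289


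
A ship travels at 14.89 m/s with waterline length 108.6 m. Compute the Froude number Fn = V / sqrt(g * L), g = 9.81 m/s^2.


Formula: Fn = V / sqrt(g * L)
Step 1 — g * L = 9.81 * 108.6 = 1065.366
Step 2 — sqrt(g * L) = sqrt(1065.366) = 32.639945
Step 3 — Fn = 14.89 / 32.639945 ≈ 0.45619 (5 s.f.)

0.45619


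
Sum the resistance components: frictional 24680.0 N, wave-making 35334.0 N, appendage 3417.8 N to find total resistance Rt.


Formula: Rt = Rf + Rw + Ra
Substituting: Rt = 24680.0 + 35334.0 + 3417.8
Result: Rt = 63431.8 N

63431.8 N


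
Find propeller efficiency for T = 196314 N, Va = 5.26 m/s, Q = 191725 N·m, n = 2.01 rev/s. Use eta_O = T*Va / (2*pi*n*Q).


Formula: eta = T * Va / (2 * pi * n * Q)
Step 1 — numerator = T * Va = 196314 * 5.26 = 1032611.64
Step 2 — 2 * pi * n = 2 * pi * 2.01 = 12.629202
Step 3 — denominator = 12.629202 * 191725 = 2421333.75
Step 4 — eta = 1032611.64 / 2421333.75 ≈ 0.42646 (5 s.f.)

0.42646


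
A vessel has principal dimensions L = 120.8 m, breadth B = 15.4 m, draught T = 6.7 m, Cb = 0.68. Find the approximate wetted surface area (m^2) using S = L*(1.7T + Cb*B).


Formula: S = 1.7*L*T + V/T with V = Cb*L*B*T, i.e. S = L * (1.7*T + Cb*B)
Step 1 — 1.7*T = 1.7 * 6.7 = 11.39 m
Step 2 — Cb*B = 0.68 * 15.4 = 10.472 m
Step 3 — 1.7*T + Cb*B = 11.39 + 10.472 = 21.862 m
Step 4 — S = 120.8 * 21.862 ≈ 2640.9 m^2 (5 s.f.)

2640.9 m^2


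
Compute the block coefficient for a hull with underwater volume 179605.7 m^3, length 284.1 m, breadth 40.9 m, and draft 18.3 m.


Formula: Cb = V / (L * B * T)
Step 1 — L * B * T = 284.1 * 40.9 * 18.3 = 212640.327 m^3
Step 2 — Cb = 179605.7 / 212640.327 ≈ 0.84465 (5 s.f.)

0.84465


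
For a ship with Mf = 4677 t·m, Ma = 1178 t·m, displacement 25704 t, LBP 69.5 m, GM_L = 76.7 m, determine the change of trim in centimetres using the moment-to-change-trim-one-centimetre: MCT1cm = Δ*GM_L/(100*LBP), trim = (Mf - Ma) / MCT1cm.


Formula: net trimming moment = Mf - Ma; MCT1cm = Δ*GM_L/(100*LBP); trim = net moment / MCT1cm
Step 1 — net trimming moment = 4677 - 1178 = 3499 t·m
Step 2 — MCT1cm = 25704 * 76.7 / (100 * 69.5) = 283.6686 t·m/cm
Step 3 — trim = 3499 / 283.6686 ≈ 12.335 cm (5 s.f.)

12.335 cm


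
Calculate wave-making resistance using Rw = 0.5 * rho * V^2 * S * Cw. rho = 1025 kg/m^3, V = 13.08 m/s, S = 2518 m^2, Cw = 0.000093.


Formula: Rw = 0.5 * rho * V^2 * S * Cw
Step 1 — V^2 = 13.08^2 = 171.0864
Step 2 — 0.5 * rho * V^2 = 0.5 * 1025 * 171.0864 = 87681.78
Step 3 — Rw = 87681.78 * 2518 * 0.000093 ≈ 20533 N (5 s.f.)

20533 N


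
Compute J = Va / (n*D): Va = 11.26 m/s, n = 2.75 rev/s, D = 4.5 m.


Formula: J = Va / (n * D)
Step 1 — n * D = 2.75 * 4.5 = 12.375
Step 2 — J = 11.26 / 12.375 ≈ 0.90990 (5 s.f.)

0.90990


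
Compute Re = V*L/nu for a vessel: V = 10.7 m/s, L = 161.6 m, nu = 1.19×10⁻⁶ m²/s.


Formula: Re = V * L / nu
Step 1 — V * L = 10.7 * 161.6 = 1729.12 m^2/s
Step 2 — Re = 1729.12 / 1.19e-6 = 1.45e+09

1.45e+09


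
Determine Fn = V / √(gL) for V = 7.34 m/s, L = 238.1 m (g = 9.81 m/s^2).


Formula: Fn = V / sqrt(g * L)
Step 1 — g * L = 9.81 * 238.1 = 2335.761
Step 2 — sqrt(g * L) = sqrt(2335.761) = 48.329711
Step 3 — Fn = 7.34 / 48.329711 ≈ 0.15187 (5 s.f.)

0.15187


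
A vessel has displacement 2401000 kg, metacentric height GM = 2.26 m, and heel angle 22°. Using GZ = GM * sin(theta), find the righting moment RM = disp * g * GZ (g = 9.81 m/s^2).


Formula: GZ = GM * sin(theta); RM = disp * g * GZ
Step 1 — GZ = 2.26 * sin(22°) = 2.26 * 0.374607 = 0.846612 m
Step 2 — RM = 2401000 * 9.81 * 0.846612 ≈ 19941000 N·m (5 s.f.)

19941000 N·m


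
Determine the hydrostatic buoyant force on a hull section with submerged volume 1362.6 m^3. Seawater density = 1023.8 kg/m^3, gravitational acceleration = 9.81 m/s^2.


Formula: Fb = rho * g * V
Substituting: Fb = 1023.8 * 9.81 * 1362.6
Intermediate: 1023.8 * 9.81 = 10043.478
Result: Fb = 10043.478 * 1362.6 ≈ 13685000 N (5 s.f.)

13685000 N


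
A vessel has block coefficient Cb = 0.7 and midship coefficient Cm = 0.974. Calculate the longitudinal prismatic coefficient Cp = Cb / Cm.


Formula: Cp = Cb / Cm
Substituting: Cp = 0.7 / 0.974
Result: Cp ≈ 0.71869 (5 s.f.)

0.71869


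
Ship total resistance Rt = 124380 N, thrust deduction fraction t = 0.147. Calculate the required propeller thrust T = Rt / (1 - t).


Formula: T = Rt / (1 - t)
Step 1 — (1 - t) = 1 - 0.147 = 0.853
Step 2 — T = 124380 / 0.853 ≈ 145810 N (5 s.f.)

145810 N


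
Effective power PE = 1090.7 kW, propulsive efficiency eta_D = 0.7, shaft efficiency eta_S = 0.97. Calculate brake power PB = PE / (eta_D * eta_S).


Formula: PB = PE / (eta_D * eta_S)
Step 1 — combined efficiency = eta_D * eta_S = 0.7 * 0.97 = 0.679
Step 2 — PB = 1090.7 / 0.679 ≈ 1606.3 kW (5 s.f.)

1606.3 kW


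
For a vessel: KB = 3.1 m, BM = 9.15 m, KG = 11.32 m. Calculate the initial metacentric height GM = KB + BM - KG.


Formula: GM = KB + BM - KG
Step 1 — KM = KB + BM = 3.1 + 9.15 = 12.25 m
Step 2 — GM = KM - KG = 12.25 - 11.32 = 0.93 m

0.93 m


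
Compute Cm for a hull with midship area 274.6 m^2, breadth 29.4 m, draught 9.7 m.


Formula: Cm = Am / (B * T)
Step 1 — B * T = 29.4 * 9.7 = 285.18 m^2
Step 2 — Cm = 274.6 / 285.18 ≈ 0.96290 (5 s.f.)

0.96290


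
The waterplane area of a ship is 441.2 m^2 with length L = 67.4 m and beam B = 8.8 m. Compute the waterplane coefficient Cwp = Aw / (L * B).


Formula: Cwp = Aw / (L * B)
Step 1 — L * B = 67.4 * 8.8 = 593.12 m^2
Step 2 — Cwp = 441.2 / 593.12 ≈ 0.74386 (5 s.f.)

0.74386


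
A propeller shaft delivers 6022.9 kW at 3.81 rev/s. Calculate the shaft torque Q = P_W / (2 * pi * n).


Formula: Q = P_W / (2 * pi * n)
Step 1 — P_W = 6022.9 kW * 1000 = 6022900.0 W
Step 2 — 2 * pi * n = 2 * pi * 3.81 = 23.938936
Step 3 — Q = 6022900.0 / 23.938936 ≈ 251590 N·m (5 s.f.)

251590 N·m


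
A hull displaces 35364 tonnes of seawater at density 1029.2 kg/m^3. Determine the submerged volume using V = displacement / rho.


Formula: V = mass / rho
Step 1 — convert tonnes to kg: 35364 t * 1000 = 35364000 kg
Step 2 — V = 35364000 / 1029.2 ≈ 34361 m^3 (5 s.f.)

34361 m^3


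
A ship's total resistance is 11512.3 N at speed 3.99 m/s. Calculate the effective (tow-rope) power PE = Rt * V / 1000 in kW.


Formula: PE = Rt * V / 1000 (kW)
Step 1 — PE (W) = 11512.3 * 3.99 = 45934.077 W
Step 2 — PE (kW) = 45934.077 / 1000 ≈ 45.934 kW (5 s.f.)

45.934 kW


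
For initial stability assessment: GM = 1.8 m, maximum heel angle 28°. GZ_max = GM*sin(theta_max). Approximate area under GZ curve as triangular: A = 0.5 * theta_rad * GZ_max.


Formula: GZ_max = GM * sin(theta); Area = 0.5 * theta_rad * GZ_max
Step 1 — GZ_max = 1.8 * sin(28°) = 1.8 * 0.469472 = 0.84505 m
Step 2 — theta_rad = 28 * pi/180 = 0.488692 rad
Step 3 — Area = 0.5 * 0.488692 * 0.84505 ≈ 0.20648 m·rad (5 s.f.)

0.20648 m·rad


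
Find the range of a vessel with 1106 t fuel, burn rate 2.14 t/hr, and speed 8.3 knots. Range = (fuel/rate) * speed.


Formula: endurance = fuel / rate; range = endurance * speed
Step 1 — endurance = 1106 / 2.14 = 516.8224 hours
Step 2 — range = 516.8224 * 8.3 ≈ 4289.6 nautical miles (5 s.f.)

4289.6 NM


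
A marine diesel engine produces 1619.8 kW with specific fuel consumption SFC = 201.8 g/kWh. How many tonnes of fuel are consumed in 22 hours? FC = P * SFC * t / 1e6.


Formula: FC (tonnes) = P * SFC * t / 1,000,000
Step 1 — P * SFC * t = 1619.8 * 201.8 * 22 = 7191264.08 g
Step 2 — FC (tonnes) = 7191264.08 / 1,000,000 ≈ 7.1913 tonnes (5 s.f.)

7.1913 tonnes


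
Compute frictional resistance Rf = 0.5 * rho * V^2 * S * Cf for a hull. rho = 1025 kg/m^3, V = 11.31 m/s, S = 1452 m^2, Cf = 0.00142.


Formula: Rf = 0.5 * rho * V^2 * S * Cf
Step 1 — V^2 = 11.31^2 = 127.9161
Step 2 — 0.5 * rho * V^2 = 0.5 * 1025 * 127.9161 = 65557.00125
Step 3 — Rf = 65557.00125 * 1452 * 0.00142 ≈ 135170 N (5 s.f.)

135170 N


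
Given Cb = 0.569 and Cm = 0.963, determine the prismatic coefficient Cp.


Formula: Cp = Cb / Cm
Substituting: Cp = 0.569 / 0.963
Result: Cp ≈ 0.59086 (5 s.f.)

0.59086


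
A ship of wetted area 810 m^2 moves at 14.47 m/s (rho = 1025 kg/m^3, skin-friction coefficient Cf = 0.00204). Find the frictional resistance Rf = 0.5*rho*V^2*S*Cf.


Formula: Rf = 0.5 * rho * V^2 * S * Cf
Step 1 — V^2 = 14.47^2 = 209.3809
Step 2 — 0.5 * rho * V^2 = 0.5 * 1025 * 209.3809 = 107307.71125
Step 3 — Rf = 107307.71125 * 810 * 0.00204 ≈ 177320 N (5 s.f.)

177320 N


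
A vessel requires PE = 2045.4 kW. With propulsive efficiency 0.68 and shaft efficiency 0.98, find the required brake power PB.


Formula: PB = PE / (eta_D * eta_S)
Step 1 — combined efficiency = eta_D * eta_S = 0.68 * 0.98 = 0.6664
Step 2 — PB = 2045.4 / 0.6664 ≈ 3069.3 kW (5 s.f.)

3069.3 kW


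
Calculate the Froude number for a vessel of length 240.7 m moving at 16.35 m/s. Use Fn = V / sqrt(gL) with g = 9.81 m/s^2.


Formula: Fn = V / sqrt(g * L)
Step 1 — g * L = 9.81 * 240.7 = 2361.267
Step 2 — sqrt(g * L) = sqrt(2361.267) = 48.59287
Step 3 — Fn = 16.35 / 48.59287 ≈ 0.33647 (5 s.f.)

0.33647


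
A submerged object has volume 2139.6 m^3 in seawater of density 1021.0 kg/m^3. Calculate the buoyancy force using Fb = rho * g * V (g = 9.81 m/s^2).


Formula: Fb = rho * g * V
Substituting: Fb = 1021.0 * 9.81 * 2139.6
Intermediate: 1021.0 * 9.81 = 10016.01
Result: Fb = 10016.01 * 2139.6 ≈ 21430000 N (5 s.f.)

21430000 N


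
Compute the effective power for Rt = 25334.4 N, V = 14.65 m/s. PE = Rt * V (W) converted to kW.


Formula: PE = Rt * V / 1000 (kW)
Step 1 — PE (W) = 25334.4 * 14.65 = 371148.96 W
Step 2 — PE (kW) = 371148.96 / 1000 ≈ 371.15 kW (5 s.f.)

371.15 kW


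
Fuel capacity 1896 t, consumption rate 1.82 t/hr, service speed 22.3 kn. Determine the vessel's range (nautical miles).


Formula: endurance = fuel / rate; range = endurance * speed
Step 1 — endurance = 1896 / 1.82 = 1041.7582 hours
Step 2 — range = 1041.7582 * 22.3 ≈ 23231 nautical miles (5 s.f.)

23231 NM


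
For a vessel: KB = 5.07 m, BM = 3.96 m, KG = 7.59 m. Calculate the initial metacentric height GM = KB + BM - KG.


Formula: GM = KB + BM - KG
Step 1 — KM = KB + BM = 5.07 + 3.96 = 9.03 m
Step 2 — GM = KM - KG = 9.03 - 7.59 = 1.44 m

1.44 m


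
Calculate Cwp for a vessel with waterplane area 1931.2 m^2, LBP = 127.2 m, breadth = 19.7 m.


Formula: Cwp = Aw / (L * B)
Step 1 — L * B = 127.2 * 19.7 = 2505.84 m^2
Step 2 — Cwp = 1931.2 / 2505.84 ≈ 0.77068 (5 s.f.)

0.77068


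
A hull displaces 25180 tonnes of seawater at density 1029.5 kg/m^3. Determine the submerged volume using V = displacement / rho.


Formula: V = mass / rho
Step 1 — convert tonnes to kg: 25180 t * 1000 = 25180000 kg
Step 2 — V = 25180000 / 1029.5 ≈ 24458 m^3 (5 s.f.)

24458 m^3


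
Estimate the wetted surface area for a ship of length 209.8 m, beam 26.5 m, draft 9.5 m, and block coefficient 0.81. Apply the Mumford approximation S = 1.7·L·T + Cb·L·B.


Formula: S = 1.7*L*T + V/T with V = Cb*L*B*T, i.e. S = L * (1.7*T + Cb*B)
Step 1 — 1.7*T = 1.7 * 9.5 = 16.15 m
Step 2 — Cb*B = 0.81 * 26.5 = 21.465 m
Step 3 — 1.7*T + Cb*B = 16.15 + 21.465 = 37.615 m
Step 4 — S = 209.8 * 37.615 ≈ 7891.6 m^2 (5 s.f.)

7891.6 m^2


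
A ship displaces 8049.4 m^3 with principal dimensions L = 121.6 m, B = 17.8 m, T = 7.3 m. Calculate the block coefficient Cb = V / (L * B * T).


Formula: Cb = V / (L * B * T)
Step 1 — L * B * T = 121.6 * 17.8 * 7.3 = 15800.704 m^3
Step 2 — Cb = 8049.4 / 15800.704 ≈ 0.50943 (5 s.f.)

0.50943


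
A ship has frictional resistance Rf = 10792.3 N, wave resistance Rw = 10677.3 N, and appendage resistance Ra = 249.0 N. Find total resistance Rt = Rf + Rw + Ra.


Formula: Rt = Rf + Rw + Ra
Substituting: Rt = 10792.3 + 10677.3 + 249.0
Result: Rt = 21718.6 N

21718.6 N


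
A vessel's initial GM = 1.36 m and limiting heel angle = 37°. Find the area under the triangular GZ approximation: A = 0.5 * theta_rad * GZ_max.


Formula: GZ_max = GM * sin(theta); Area = 0.5 * theta_rad * GZ_max
Step 1 — GZ_max = 1.36 * sin(37°) = 1.36 * 0.601815 = 0.818468 m
Step 2 — theta_rad = 37 * pi/180 = 0.645772 rad
Step 3 — Area = 0.5 * 0.645772 * 0.818468 ≈ 0.26427 m·rad (5 s.f.)

0.26427 m·rad


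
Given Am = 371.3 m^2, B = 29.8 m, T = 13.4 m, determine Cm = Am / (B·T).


Formula: Cm = Am / (B * T)
Step 1 — B * T = 29.8 * 13.4 = 399.32 m^2
Step 2 — Cm = 371.3 / 399.32 ≈ 0.92983 (5 s.f.)

0.92983


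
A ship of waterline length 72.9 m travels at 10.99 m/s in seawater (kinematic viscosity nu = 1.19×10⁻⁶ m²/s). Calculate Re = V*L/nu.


Formula: Re = V * L / nu
Step 1 — V * L = 10.99 * 72.9 = 801.171 m^2/s
Step 2 — Re = 801.171 / 1.19e-6 = 6.73e+08

6.73e+08


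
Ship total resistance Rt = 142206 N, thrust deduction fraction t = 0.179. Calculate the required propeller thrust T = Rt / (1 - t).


Formula: T = Rt / (1 - t)
Step 1 — (1 - t) = 1 - 0.179 = 0.821
Step 2 — T = 142206 / 0.821 ≈ 173210 N (5 s.f.)

173210 N


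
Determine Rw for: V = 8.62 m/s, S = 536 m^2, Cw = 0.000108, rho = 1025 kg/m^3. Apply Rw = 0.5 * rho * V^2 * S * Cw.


Formula: Rw = 0.5 * rho * V^2 * S * Cw
Step 1 — V^2 = 8.62^2 = 74.3044
Step 2 — 0.5 * rho * V^2 = 0.5 * 1025 * 74.3044 = 38081.005
Step 3 — Rw = 38081.005 * 536 * 0.000108 ≈ 2204.4 N (5 s.f.)

2204.4 N


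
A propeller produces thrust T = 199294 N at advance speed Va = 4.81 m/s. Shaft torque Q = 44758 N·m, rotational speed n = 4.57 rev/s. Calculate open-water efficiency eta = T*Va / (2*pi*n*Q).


Formula: eta = T * Va / (2 * pi * n * Q)
Step 1 — numerator = T * Va = 199294 * 4.81 = 958604.14
Step 2 — 2 * pi * n = 2 * pi * 4.57 = 28.714157
Step 3 — denominator = 28.714157 * 44758 = 1285188.24
Step 4 — eta = 958604.14 / 1285188.24 ≈ 0.74589 (5 s.f.)

0.74589


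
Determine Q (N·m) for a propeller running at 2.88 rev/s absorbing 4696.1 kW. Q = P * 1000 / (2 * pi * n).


Formula: Q = P_W / (2 * pi * n)
Step 1 — P_W = 4696.1 kW * 1000 = 4696100.0 W
Step 2 — 2 * pi * n = 2 * pi * 2.88 = 18.095574
Step 3 — Q = 4696100.0 / 18.095574 ≈ 259520 N·m (5 s.f.)

259520 N·m


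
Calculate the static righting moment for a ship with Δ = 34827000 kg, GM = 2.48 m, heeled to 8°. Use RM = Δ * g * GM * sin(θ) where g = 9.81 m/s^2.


Formula: GZ = GM * sin(theta); RM = disp * g * GZ
Step 1 — GZ = 2.48 * sin(8°) = 2.48 * 0.139173 = 0.345149 m
Step 2 — RM = 34827000 * 9.81 * 0.345149 ≈ 117920000 N·m (5 s.f.)

117920000 N·m


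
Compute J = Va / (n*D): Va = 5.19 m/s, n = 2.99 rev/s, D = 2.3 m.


Formula: J = Va / (n * D)
Step 1 — n * D = 2.99 * 2.3 = 6.877
Step 2 — J = 5.19 / 6.877 ≈ 0.75469 (5 s.f.)

0.75469


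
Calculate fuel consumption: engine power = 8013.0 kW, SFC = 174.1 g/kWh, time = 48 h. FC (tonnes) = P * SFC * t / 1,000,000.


Formula: FC (tonnes) = P * SFC * t / 1,000,000
Step 1 — P * SFC * t = 8013.0 * 174.1 * 48 = 66963038.4 g
Step 2 — FC (tonnes) = 66963038.4 / 1,000,000 ≈ 66.963 tonnes (5 s.f.)

66.963 tonnes


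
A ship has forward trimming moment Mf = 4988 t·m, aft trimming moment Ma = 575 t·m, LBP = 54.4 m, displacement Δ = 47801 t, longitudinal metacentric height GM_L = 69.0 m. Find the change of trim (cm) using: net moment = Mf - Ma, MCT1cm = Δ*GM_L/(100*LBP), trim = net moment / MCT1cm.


Formula: net trimming moment = Mf - Ma; MCT1cm = Δ*GM_L/(100*LBP); trim = net moment / MCT1cm
Step 1 — net trimming moment = 4988 - 575 = 4413 t·m
Step 2 — MCT1cm = 47801 * 69.0 / (100 * 54.4) = 606.2994 t·m/cm
Step 3 — trim = 4413 / 606.2994 ≈ 7.2786 cm (5 s.f.)

7.2786 cm


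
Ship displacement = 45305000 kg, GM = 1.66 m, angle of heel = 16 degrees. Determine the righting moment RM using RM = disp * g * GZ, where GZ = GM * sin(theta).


Formula: GZ = GM * sin(theta); RM = disp * g * GZ
Step 1 — GZ = 1.66 * sin(16°) = 1.66 * 0.275637 = 0.457557 m
Step 2 — RM = 45305000 * 9.81 * 0.457557 ≈ 203360000 N·m (5 s.f.)

203360000 N·m


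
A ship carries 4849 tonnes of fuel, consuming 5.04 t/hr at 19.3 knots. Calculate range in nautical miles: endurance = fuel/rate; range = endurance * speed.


Formula: endurance = fuel / rate; range = endurance * speed
Step 1 — endurance = 4849 / 5.04 = 962.1032 hours
Step 2 — range = 962.1032 * 19.3 ≈ 18569 nautical miles (5 s.f.)

18569 NM


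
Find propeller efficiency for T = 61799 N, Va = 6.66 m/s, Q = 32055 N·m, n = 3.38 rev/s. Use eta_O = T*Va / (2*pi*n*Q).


Formula: eta = T * Va / (2 * pi * n * Q)
Step 1 — numerator = T * Va = 61799 * 6.66 = 411581.34
Step 2 — 2 * pi * n = 2 * pi * 3.38 = 21.237166
Step 3 — denominator = 21.237166 * 32055 = 680757.36
Step 4 — eta = 411581.34 / 680757.36 ≈ 0.60459 (5 s.f.)

0.60459


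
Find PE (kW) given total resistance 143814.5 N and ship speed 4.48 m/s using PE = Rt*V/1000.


Formula: PE = Rt * V / 1000 (kW)
Step 1 — PE (W) = 143814.5 * 4.48 = 644288.96 W
Step 2 — PE (kW) = 644288.96 / 1000 ≈ 644.29 kW (5 s.f.)

644.29 kW


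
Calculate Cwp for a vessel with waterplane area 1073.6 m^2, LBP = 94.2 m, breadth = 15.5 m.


Formula: Cwp = Aw / (L * B)
Step 1 — L * B = 94.2 * 15.5 = 1460.1 m^2
Step 2 — Cwp = 1073.6 / 1460.1 ≈ 0.73529 (5 s.f.)

0.73529


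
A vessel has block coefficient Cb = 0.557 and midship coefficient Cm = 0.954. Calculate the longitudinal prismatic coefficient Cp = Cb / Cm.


Formula: Cp = Cb / Cm
Substituting: Cp = 0.557 / 0.954
Result: Cp ≈ 0.58386 (5 s.f.)

0.58386


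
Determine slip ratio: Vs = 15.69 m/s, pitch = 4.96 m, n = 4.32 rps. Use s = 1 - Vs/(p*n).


Formula: s = 1 - Vs / (p * n)
Step 1 — p * n = 4.96 * 4.32 = 21.4272
Step 2 — Vs / (p*n) = 15.69 / 21.4272 = 0.732247 (6 d.p.)
Step 3 — s = 1 - 0.732247 = 0.267753

0.267753


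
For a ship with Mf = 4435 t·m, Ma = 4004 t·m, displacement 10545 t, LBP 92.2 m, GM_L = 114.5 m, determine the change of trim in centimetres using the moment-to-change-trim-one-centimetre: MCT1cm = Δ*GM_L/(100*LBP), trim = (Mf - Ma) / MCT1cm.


Formula: net trimming moment = Mf - Ma; MCT1cm = Δ*GM_L/(100*LBP); trim = net moment / MCT1cm
Step 1 — net trimming moment = 4435 - 4004 = 431 t·m
Step 2 — MCT1cm = 10545 * 114.5 / (100 * 92.2) = 130.9547 t·m/cm
Step 3 — trim = 431 / 130.9547 ≈ 3.2912 cm (5 s.f.)

3.2912 cm


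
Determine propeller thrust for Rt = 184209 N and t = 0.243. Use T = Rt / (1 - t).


Formula: T = Rt / (1 - t)
Step 1 — (1 - t) = 1 - 0.243 = 0.757
Step 2 — T = 184209 / 0.757 ≈ 243340 N (5 s.f.)

243340 N


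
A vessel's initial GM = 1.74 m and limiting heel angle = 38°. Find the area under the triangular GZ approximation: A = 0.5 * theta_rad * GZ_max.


Formula: GZ_max = GM * sin(theta); Area = 0.5 * theta_rad * GZ_max
Step 1 — GZ_max = 1.74 * sin(38°) = 1.74 * 0.615661 = 1.07125 m
Step 2 — theta_rad = 38 * pi/180 = 0.663225 rad
Step 3 — Area = 0.5 * 0.663225 * 1.07125 ≈ 0.35524 m·rad (5 s.f.)

0.35524 m·rad


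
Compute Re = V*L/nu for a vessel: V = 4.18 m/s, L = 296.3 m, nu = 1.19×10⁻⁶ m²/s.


Formula: Re = V * L / nu
Step 1 — V * L = 4.18 * 296.3 = 1238.534 m^2/s
Step 2 — Re = 1238.534 / 1.19e-6 = 1.04e+09

1.04e+09


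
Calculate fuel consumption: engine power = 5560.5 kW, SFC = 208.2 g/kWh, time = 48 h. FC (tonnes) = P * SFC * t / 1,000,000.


Formula: FC (tonnes) = P * SFC * t / 1,000,000
Step 1 — P * SFC * t = 5560.5 * 208.2 * 48 = 55569412.8 g
Step 2 — FC (tonnes) = 55569412.8 / 1,000,000 ≈ 55.569 tonnes (5 s.f.)

55.569 tonnes


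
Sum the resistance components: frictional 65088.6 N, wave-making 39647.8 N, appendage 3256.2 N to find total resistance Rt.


Formula: Rt = Rf + Rw + Ra
Substituting: Rt = 65088.6 + 39647.8 + 3256.2
Result: Rt = 107992.6 N

107992.6 N


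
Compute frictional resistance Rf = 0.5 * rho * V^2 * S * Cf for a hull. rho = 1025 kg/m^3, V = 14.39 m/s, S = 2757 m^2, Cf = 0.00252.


Formula: Rf = 0.5 * rho * V^2 * S * Cf
Step 1 — V^2 = 14.39^2 = 207.0721
Step 2 — 0.5 * rho * V^2 = 0.5 * 1025 * 207.0721 = 106124.45125
Step 3 — Rf = 106124.45125 * 2757 * 0.00252 ≈ 737310 N (5 s.f.)

737310 N


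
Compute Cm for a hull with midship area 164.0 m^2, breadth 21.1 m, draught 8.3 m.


Formula: Cm = Am / (B * T)
Step 1 — B * T = 21.1 * 8.3 = 175.13 m^2
Step 2 — Cm = 164.0 / 175.13 ≈ 0.93645 (5 s.f.)

0.93645


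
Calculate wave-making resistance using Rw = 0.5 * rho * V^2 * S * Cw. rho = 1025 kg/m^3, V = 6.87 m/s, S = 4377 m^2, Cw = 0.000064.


Formula: Rw = 0.5 * rho * V^2 * S * Cw
Step 1 — V^2 = 6.87^2 = 47.1969
Step 2 — 0.5 * rho * V^2 = 0.5 * 1025 * 47.1969 = 24188.41125
Step 3 — Rw = 24188.41125 * 4377 * 0.000064 ≈ 6775.9 N (5 s.f.)

6775.9 N


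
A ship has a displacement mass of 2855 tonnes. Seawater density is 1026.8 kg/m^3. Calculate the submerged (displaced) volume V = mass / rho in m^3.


Formula: V = mass / rho
Step 1 — convert tonnes to kg: 2855 t * 1000 = 2855000 kg
Step 2 — V = 2855000 / 1026.8 ≈ 2780.5 m^3 (5 s.f.)

2780.5 m^3


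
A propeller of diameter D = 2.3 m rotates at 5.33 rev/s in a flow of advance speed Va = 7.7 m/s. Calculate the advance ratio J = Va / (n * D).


Formula: J = Va / (n * D)
Step 1 — n * D = 5.33 * 2.3 = 12.259
Step 2 — J = 7.7 / 12.259 ≈ 0.62811 (5 s.f.)

0.62811


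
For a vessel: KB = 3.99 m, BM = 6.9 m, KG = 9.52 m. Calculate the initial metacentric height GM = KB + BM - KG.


Formula: GM = KB + BM - KG
Step 1 — KM = KB + BM = 3.99 + 6.9 = 10.89 m
Step 2 — GM = KM - KG = 10.89 - 9.52 = 1.37 m

1.37 m


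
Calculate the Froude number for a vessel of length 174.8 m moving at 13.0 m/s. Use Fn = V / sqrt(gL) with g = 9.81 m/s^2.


Formula: Fn = V / sqrt(g * L)
Step 1 — g * L = 9.81 * 174.8 = 1714.788
Step 2 — sqrt(g * L) = sqrt(1714.788) = 41.409999
Step 3 — Fn = 13.0 / 41.409999 ≈ 0.31393 (5 s.f.)

0.31393


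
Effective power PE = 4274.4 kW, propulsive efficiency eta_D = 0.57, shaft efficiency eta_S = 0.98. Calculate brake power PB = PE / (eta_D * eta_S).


Formula: PB = PE / (eta_D * eta_S)
Step 1 — combined efficiency = eta_D * eta_S = 0.57 * 0.98 = 0.5586
Step 2 — PB = 4274.4 / 0.5586 ≈ 7652.0 kW (5 s.f.)

7652.0 kW


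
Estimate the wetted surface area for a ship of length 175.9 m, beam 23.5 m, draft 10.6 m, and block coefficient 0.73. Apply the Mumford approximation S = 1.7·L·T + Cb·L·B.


Formula: S = 1.7*L*T + V/T with V = Cb*L*B*T, i.e. S = L * (1.7*T + Cb*B)
Step 1 — 1.7*T = 1.7 * 10.6 = 18.02 m
Step 2 — Cb*B = 0.73 * 23.5 = 17.155 m
Step 3 — 1.7*T + Cb*B = 18.02 + 17.155 = 35.175 m
Step 4 — S = 175.9 * 35.175 ≈ 6187.3 m^2 (5 s.f.)

6187.3 m^2


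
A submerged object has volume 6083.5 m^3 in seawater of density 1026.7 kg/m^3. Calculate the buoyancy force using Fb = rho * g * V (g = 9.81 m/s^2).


Formula: Fb = rho * g * V
Substituting: Fb = 1026.7 * 9.81 * 6083.5
Intermediate: 1026.7 * 9.81 = 10071.927
Result: Fb = 10071.927 * 6083.5 ≈ 61273000 N (5 s.f.)

61273000 N


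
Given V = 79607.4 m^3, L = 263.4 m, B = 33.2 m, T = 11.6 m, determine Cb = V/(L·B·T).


Formula: Cb = V / (L * B * T)
Step 1 — L * B * T = 263.4 * 33.2 * 11.6 = 101440.608 m^3
Step 2 — Cb = 79607.4 / 101440.608 ≈ 0.78477 (5 s.f.)

0.78477


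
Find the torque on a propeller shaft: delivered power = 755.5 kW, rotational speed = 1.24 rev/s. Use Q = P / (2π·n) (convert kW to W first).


Formula: Q = P_W / (2 * pi * n)
Step 1 — P_W = 755.5 kW * 1000 = 755500.0 W
Step 2 — 2 * pi * n = 2 * pi * 1.24 = 7.79115
Step 3 — Q = 755500.0 / 7.79115 ≈ 96969 N·m (5 s.f.)

96969 N·m


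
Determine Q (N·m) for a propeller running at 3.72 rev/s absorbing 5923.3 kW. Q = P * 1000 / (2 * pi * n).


Formula: Q = P_W / (2 * pi * n)
Step 1 — P_W = 5923.3 kW * 1000 = 5923300.0 W
Step 2 — 2 * pi * n = 2 * pi * 3.72 = 23.373449
Step 3 — Q = 5923300.0 / 23.373449 ≈ 253420 N·m (5 s.f.)

253420 N·m


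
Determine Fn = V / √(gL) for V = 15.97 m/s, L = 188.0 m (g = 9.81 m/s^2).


Formula: Fn = V / sqrt(g * L)
Step 1 — g * L = 9.81 * 188.0 = 1844.28
Step 2 — sqrt(g * L) = sqrt(1844.28) = 42.945081
Step 3 — Fn = 15.97 / 42.945081 ≈ 0.37187 (5 s.f.)

0.37187


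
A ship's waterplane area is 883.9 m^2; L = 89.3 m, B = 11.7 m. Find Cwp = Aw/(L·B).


Formula: Cwp = Aw / (L * B)
Step 1 — L * B = 89.3 * 11.7 = 1044.81 m^2
Step 2 — Cwp = 883.9 / 1044.81 ≈ 0.84599 (5 s.f.)

0.84599


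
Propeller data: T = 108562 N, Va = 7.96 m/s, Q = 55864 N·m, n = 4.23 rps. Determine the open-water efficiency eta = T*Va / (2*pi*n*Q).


Formula: eta = T * Va / (2 * pi * n * Q)
Step 1 — numerator = T * Va = 108562 * 7.96 = 864153.52
Step 2 — 2 * pi * n = 2 * pi * 4.23 = 26.577874
Step 3 — denominator = 26.577874 * 55864 = 1484746.35
Step 4 — eta = 864153.52 / 1484746.35 ≈ 0.58202 (5 s.f.)

0.58202


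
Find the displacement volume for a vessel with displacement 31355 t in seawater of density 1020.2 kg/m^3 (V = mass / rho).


Formula: V = mass / rho
Step 1 — convert tonnes to kg: 31355 t * 1000 = 31355000 kg
Step 2 — V = 31355000 / 1020.2 ≈ 30734 m^3 (5 s.f.)

30734 m^3


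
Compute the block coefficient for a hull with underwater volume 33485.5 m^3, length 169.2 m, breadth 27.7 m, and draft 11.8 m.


Formula: Cb = V / (L * B * T)
Step 1 — L * B * T = 169.2 * 27.7 * 11.8 = 55304.712 m^3
Step 2 — Cb = 33485.5 / 55304.712 ≈ 0.60547 (5 s.f.)

0.60547


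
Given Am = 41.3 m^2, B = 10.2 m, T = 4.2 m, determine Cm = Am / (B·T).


Formula: Cm = Am / (B * T)
Step 1 — B * T = 10.2 * 4.2 = 42.84 m^2
Step 2 — Cm = 41.3 / 42.84 ≈ 0.96405 (5 s.f.)

0.96405


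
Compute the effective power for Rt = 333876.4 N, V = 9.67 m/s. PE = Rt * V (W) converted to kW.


Formula: PE = Rt * V / 1000 (kW)
Step 1 — PE (W) = 333876.4 * 9.67 = 3228584.788 W
Step 2 — PE (kW) = 3228584.788 / 1000 ≈ 3228.6 kW (5 s.f.)

3228.6 kW


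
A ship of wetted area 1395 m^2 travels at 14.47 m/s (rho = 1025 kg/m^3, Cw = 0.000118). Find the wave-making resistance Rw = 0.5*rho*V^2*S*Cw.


Formula: Rw = 0.5 * rho * V^2 * S * Cw
Step 1 — V^2 = 14.47^2 = 209.3809
Step 2 — 0.5 * rho * V^2 = 0.5 * 1025 * 209.3809 = 107307.71125
Step 3 — Rw = 107307.71125 * 1395 * 0.000118 ≈ 17664 N (5 s.f.)

17664 N


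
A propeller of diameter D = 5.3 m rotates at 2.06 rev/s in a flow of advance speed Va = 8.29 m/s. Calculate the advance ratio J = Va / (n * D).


Formula: J = Va / (n * D)
Step 1 — n * D = 2.06 * 5.3 = 10.918
Step 2 — J = 8.29 / 10.918 ≈ 0.75930 (5 s.f.)

0.75930


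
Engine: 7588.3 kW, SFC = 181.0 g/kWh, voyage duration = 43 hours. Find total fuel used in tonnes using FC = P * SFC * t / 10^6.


Formula: FC (tonnes) = P * SFC * t / 1,000,000
Step 1 — P * SFC * t = 7588.3 * 181.0 * 43 = 59059738.9 g
Step 2 — FC (tonnes) = 59059738.9 / 1,000,000 ≈ 59.060 tonnes (5 s.f.)

59.060 tonnes


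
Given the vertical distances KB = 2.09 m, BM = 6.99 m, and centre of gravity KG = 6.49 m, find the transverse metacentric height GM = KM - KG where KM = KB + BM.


Formula: GM = KB + BM - KG
Step 1 — KM = KB + BM = 2.09 + 6.99 = 9.08 m
Step 2 — GM = KM - KG = 9.08 - 6.49 = 2.59 m

2.59 m


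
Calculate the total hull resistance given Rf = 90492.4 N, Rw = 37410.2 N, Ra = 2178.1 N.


Formula: Rt = Rf + Rw + Ra
Substituting: Rt = 90492.4 + 37410.2 + 2178.1
Result: Rt = 130080.7 N

130080.7 N


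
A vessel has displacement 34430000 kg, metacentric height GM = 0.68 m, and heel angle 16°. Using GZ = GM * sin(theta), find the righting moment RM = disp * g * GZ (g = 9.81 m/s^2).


Formula: GZ = GM * sin(theta); RM = disp * g * GZ
Step 1 — GZ = 0.68 * sin(16°) = 0.68 * 0.275637 = 0.187433 m
Step 2 — RM = 34430000 * 9.81 * 0.187433 ≈ 63307000 N·m (5 s.f.)

63307000 N·m


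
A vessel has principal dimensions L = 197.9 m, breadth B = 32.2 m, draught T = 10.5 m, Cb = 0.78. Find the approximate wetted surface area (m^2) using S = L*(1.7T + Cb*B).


Formula: S = 1.7*L*T + V/T with V = Cb*L*B*T, i.e. S = L * (1.7*T + Cb*B)
Step 1 — 1.7*T = 1.7 * 10.5 = 17.85 m
Step 2 — Cb*B = 0.78 * 32.2 = 25.116 m
Step 3 — 1.7*T + Cb*B = 17.85 + 25.116 = 42.966 m
Step 4 — S = 197.9 * 42.966 ≈ 8503.0 m^2 (5 s.f.)

8503.0 m^2


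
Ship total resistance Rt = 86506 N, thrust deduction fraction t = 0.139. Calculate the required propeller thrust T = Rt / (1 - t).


Formula: T = Rt / (1 - t)
Step 1 — (1 - t) = 1 - 0.139 = 0.861
Step 2 — T = 86506 / 0.861 ≈ 100470 N (5 s.f.)

100470 N


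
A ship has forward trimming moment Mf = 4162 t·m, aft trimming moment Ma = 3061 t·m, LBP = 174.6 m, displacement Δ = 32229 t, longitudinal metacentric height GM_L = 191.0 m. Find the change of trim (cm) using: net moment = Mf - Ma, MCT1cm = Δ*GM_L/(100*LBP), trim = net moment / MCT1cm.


Formula: net trimming moment = Mf - Ma; MCT1cm = Δ*GM_L/(100*LBP); trim = net moment / MCT1cm
Step 1 — net trimming moment = 4162 - 3061 = 1101 t·m
Step 2 — MCT1cm = 32229 * 191.0 / (100 * 174.6) = 352.5624 t·m/cm
Step 3 — trim = 1101 / 352.5624 ≈ 3.1229 cm (5 s.f.)

3.1229 cm


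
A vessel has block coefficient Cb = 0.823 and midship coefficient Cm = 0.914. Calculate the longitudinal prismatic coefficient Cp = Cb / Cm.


Formula: Cp = Cb / Cm
Substituting: Cp = 0.823 / 0.914
Result: Cp ≈ 0.90044 (5 s.f.)

0.90044


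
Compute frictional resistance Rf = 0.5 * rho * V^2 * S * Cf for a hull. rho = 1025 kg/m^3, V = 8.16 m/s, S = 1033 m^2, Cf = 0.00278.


Formula: Rf = 0.5 * rho * V^2 * S * Cf
Step 1 — V^2 = 8.16^2 = 66.5856
Step 2 — 0.5 * rho * V^2 = 0.5 * 1025 * 66.5856 = 34125.12
Step 3 — Rf = 34125.12 * 1033 * 0.00278 ≈ 97998 N (5 s.f.)

97998 N


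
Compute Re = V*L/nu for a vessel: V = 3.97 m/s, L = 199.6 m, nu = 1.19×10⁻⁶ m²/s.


Formula: Re = V * L / nu
Step 1 — V * L = 3.97 * 199.6 = 792.412 m^2/s
Step 2 — Re = 792.412 / 1.19e-6 = 6.66e+08

6.66e+08


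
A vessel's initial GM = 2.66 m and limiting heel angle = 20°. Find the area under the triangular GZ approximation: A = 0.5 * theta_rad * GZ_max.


Formula: GZ_max = GM * sin(theta); Area = 0.5 * theta_rad * GZ_max
Step 1 — GZ_max = 2.66 * sin(20°) = 2.66 * 0.34202 = 0.909773 m
Step 2 — theta_rad = 20 * pi/180 = 0.349066 rad
Step 3 — Area = 0.5 * 0.349066 * 0.909773 ≈ 0.15879 m·rad (5 s.f.)

0.15879 m·rad


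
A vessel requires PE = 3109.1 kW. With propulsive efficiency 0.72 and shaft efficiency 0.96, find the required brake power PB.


Formula: PB = PE / (eta_D * eta_S)
Step 1 — combined efficiency = eta_D * eta_S = 0.72 * 0.96 = 0.6912
Step 2 — PB = 3109.1 / 0.6912 ≈ 4498.1 kW (5 s.f.)

4498.1 kW


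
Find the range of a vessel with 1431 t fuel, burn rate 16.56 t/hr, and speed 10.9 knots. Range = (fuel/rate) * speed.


Formula: endurance = fuel / rate; range = endurance * speed
Step 1 — endurance = 1431 / 16.56 = 86.413 hours
Step 2 — range = 86.413 * 10.9 ≈ 941.90 nautical miles (5 s.f.)

941.90 NM


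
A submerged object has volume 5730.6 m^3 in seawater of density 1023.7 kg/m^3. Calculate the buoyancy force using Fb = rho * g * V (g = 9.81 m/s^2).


Formula: Fb = rho * g * V
Substituting: Fb = 1023.7 * 9.81 * 5730.6
Intermediate: 1023.7 * 9.81 = 10042.497
Result: Fb = 10042.497 * 5730.6 ≈ 57550000 N (5 s.f.)

57550000 N


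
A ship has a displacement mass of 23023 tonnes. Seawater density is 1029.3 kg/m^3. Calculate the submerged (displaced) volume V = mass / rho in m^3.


Formula: V = mass / rho
Step 1 — convert tonnes to kg: 23023 t * 1000 = 23023000 kg
Step 2 — V = 23023000 / 1029.3 ≈ 22368 m^3 (5 s.f.)

22368 m^3


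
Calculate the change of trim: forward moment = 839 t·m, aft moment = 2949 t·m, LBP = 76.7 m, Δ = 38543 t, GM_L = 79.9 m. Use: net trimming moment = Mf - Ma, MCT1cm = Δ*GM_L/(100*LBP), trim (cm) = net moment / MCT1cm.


Formula: net trimming moment = Mf - Ma; MCT1cm = Δ*GM_L/(100*LBP); trim = net moment / MCT1cm
Step 1 — net trimming moment = 839 - 2949 = -2110 t·m
Step 2 — MCT1cm = 38543 * 79.9 / (100 * 76.7) = 401.5105 t·m/cm
Step 3 — trim = -2110 / 401.5105 ≈ -5.2552 cm (5 s.f.)

-5.2552 cm


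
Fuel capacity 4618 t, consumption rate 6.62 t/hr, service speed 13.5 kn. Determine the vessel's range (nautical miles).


Formula: endurance = fuel / rate; range = endurance * speed
Step 1 — endurance = 4618 / 6.62 = 697.5831 hours
Step 2 — range = 697.5831 * 13.5 ≈ 9417.4 nautical miles (5 s.f.)

9417.4 NM


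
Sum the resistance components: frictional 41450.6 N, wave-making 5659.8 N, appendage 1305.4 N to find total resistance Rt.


Formula: Rt = Rf + Rw + Ra
Substituting: Rt = 41450.6 + 5659.8 + 1305.4
Result: Rt = 48415.8 N

48415.8 N


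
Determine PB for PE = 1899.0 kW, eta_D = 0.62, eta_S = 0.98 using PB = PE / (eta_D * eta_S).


Formula: PB = PE / (eta_D * eta_S)
Step 1 — combined efficiency = eta_D * eta_S = 0.62 * 0.98 = 0.6076
Step 2 — PB = 1899.0 / 0.6076 ≈ 3125.4 kW (5 s.f.)

3125.4 kW


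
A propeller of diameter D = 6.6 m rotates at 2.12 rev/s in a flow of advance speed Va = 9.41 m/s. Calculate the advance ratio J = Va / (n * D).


Formula: J = Va / (n * D)
Step 1 — n * D = 2.12 * 6.6 = 13.992
Step 2 — J = 9.41 / 13.992 ≈ 0.67253 (5 s.f.)

0.67253


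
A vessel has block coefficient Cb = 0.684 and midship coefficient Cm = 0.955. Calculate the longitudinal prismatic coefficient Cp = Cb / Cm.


Formula: Cp = Cb / Cm
Substituting: Cp = 0.684 / 0.955
Result: Cp ≈ 0.71623 (5 s.f.)

0.71623


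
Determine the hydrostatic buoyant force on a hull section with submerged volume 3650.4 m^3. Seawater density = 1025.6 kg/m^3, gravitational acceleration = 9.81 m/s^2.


Formula: Fb = rho * g * V
Substituting: Fb = 1025.6 * 9.81 * 3650.4
Intermediate: 1025.6 * 9.81 = 10061.136
Result: Fb = 10061.136 * 3650.4 ≈ 36727000 N (5 s.f.)

36727000 N


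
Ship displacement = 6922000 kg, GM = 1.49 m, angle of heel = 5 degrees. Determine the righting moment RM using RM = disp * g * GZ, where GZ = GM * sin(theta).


Formula: GZ = GM * sin(theta); RM = disp * g * GZ
Step 1 — GZ = 1.49 * sin(5°) = 1.49 * 0.087156 = 0.129862 m
Step 2 — RM = 6922000 * 9.81 * 0.129862 ≈ 8818300 N·m (5 s.f.)

8818300 N·m


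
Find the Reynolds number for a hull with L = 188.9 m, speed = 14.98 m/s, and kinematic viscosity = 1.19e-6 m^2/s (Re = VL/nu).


Formula: Re = V * L / nu
Step 1 — V * L = 14.98 * 188.9 = 2829.722 m^2/s
Step 2 — Re = 2829.722 / 1.19e-6 = 2.38e+09

2.38e+09


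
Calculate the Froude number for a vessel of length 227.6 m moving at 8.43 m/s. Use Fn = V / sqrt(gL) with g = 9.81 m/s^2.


Formula: Fn = V / sqrt(g * L)
Step 1 — g * L = 9.81 * 227.6 = 2232.756
Step 2 — sqrt(g * L) = sqrt(2232.756) = 47.252048
Step 3 — Fn = 8.43 / 47.252048 ≈ 0.17840 (5 s.f.)

0.17840


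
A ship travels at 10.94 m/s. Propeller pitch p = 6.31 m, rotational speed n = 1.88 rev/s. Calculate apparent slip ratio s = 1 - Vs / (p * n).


Formula: s = 1 - Vs / (p * n)
Step 1 — p * n = 6.31 * 1.88 = 11.8628
Step 2 — Vs / (p*n) = 10.94 / 11.8628 = 0.922211 (6 d.p.)
Step 3 — s = 1 - 0.922211 = 0.077789

0.077789


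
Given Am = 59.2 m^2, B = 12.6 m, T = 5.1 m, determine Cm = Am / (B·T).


Formula: Cm = Am / (B * T)
Step 1 — B * T = 12.6 * 5.1 = 64.26 m^2
Step 2 — Cm = 59.2 / 64.26 ≈ 0.92126 (5 s.f.)

0.92126


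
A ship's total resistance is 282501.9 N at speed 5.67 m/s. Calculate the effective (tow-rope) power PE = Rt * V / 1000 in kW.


Formula: PE = Rt * V / 1000 (kW)
Step 1 — PE (W) = 282501.9 * 5.67 = 1601785.773 W
Step 2 — PE (kW) = 1601785.773 / 1000 ≈ 1601.8 kW (5 s.f.)

1601.8 kW


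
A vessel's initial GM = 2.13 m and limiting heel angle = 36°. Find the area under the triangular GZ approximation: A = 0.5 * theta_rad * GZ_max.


Formula: GZ_max = GM * sin(theta); Area = 0.5 * theta_rad * GZ_max
Step 1 — GZ_max = 2.13 * sin(36°) = 2.13 * 0.587785 = 1.251982 m
Step 2 — theta_rad = 36 * pi/180 = 0.628319 rad
Step 3 — Area = 0.5 * 0.628319 * 1.251982 ≈ 0.39332 m·rad (5 s.f.)

0.39332 m·rad
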